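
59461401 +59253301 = 118714702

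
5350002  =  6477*826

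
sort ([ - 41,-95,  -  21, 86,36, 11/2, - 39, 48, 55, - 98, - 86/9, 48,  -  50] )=[ - 98,  -  95,- 50 ,-41 ,  -  39, - 21,  -  86/9,11/2, 36,  48,48,  55, 86] 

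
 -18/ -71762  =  9/35881=0.00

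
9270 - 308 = 8962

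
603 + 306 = 909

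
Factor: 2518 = 2^1*1259^1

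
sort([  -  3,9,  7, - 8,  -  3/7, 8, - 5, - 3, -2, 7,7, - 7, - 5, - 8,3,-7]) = [-8, -8, -7, - 7, - 5,  -  5, - 3,- 3,  -  2,- 3/7,3, 7,7,7,8 , 9] 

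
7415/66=112+23/66 = 112.35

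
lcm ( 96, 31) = 2976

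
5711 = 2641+3070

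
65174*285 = 18574590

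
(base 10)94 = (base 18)54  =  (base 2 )1011110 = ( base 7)163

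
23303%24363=23303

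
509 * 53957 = 27464113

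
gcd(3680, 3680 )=3680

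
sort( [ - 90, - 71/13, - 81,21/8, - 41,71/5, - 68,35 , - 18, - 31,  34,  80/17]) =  [ - 90, - 81, - 68, - 41,-31, - 18, - 71/13 , 21/8, 80/17,71/5,34, 35 ] 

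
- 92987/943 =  -99 + 370/943  =  -98.61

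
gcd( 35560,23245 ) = 5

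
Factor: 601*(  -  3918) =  - 2^1*3^1*601^1*653^1 = - 2354718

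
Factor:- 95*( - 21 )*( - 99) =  - 197505=- 3^3*5^1*7^1*11^1 * 19^1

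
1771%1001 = 770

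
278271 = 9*30919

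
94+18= 112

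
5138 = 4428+710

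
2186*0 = 0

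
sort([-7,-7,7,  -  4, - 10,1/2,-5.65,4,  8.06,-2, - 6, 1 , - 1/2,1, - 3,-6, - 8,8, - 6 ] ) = [ - 10, - 8,  -  7,-7,-6 ,-6,- 6, - 5.65, -4,-3,-2,-1/2, 1/2, 1,1,4,7,8,8.06] 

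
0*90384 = 0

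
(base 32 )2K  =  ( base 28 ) 30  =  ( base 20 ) 44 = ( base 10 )84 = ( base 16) 54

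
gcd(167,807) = 1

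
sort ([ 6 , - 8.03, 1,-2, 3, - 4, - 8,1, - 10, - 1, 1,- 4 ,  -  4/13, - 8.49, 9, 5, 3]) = [ - 10, - 8.49,-8.03,  -  8,-4, - 4, - 2, - 1, -4/13, 1, 1,1, 3 , 3,5, 6,9]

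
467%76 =11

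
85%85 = 0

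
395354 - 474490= - 79136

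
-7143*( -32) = 228576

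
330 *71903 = 23727990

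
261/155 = 261/155 = 1.68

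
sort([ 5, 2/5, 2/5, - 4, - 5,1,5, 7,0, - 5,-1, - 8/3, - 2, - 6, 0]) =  [ -6, - 5, - 5, - 4, - 8/3 , - 2, - 1,0, 0,2/5, 2/5,  1, 5, 5,7 ] 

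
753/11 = 753/11 =68.45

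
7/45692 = 7/45692 = 0.00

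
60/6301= 60/6301 = 0.01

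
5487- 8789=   -  3302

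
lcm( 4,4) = 4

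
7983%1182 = 891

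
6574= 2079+4495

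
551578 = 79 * 6982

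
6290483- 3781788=2508695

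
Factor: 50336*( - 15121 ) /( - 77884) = 2^3*11^2*13^1*15121^1*19471^(- 1 ) = 190282664/19471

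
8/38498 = 4/19249 = 0.00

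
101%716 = 101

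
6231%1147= 496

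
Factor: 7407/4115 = 3^2 * 5^( - 1 )  =  9/5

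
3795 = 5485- 1690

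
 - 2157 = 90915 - 93072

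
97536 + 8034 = 105570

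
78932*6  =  473592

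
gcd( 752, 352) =16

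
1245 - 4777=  -3532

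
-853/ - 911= 853/911 = 0.94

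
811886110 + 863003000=1674889110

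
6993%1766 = 1695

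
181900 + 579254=761154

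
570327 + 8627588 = 9197915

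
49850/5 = 9970 = 9970.00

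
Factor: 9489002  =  2^1 *89^1*53309^1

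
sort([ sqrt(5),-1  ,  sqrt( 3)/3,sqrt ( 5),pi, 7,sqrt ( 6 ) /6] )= [ - 1,sqrt (6 )/6,sqrt( 3 )/3,sqrt (5 ),sqrt( 5),pi,  7] 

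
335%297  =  38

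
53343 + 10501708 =10555051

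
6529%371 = 222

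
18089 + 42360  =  60449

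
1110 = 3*370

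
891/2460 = 297/820=0.36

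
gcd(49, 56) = 7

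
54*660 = 35640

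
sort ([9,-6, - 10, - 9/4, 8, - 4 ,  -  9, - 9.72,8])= [ - 10,  -  9.72,  -  9, - 6, - 4 , - 9/4, 8, 8,9]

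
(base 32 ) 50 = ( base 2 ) 10100000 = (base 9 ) 187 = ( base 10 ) 160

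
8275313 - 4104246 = 4171067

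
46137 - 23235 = 22902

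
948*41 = 38868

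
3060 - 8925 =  - 5865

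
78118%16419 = 12442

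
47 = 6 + 41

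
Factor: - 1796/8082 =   -  2/9 = -2^1*3^(-2)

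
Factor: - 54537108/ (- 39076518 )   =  2^1*13^( - 2 )*47^1*89^(  -  1)*433^( - 1)*96697^1=9089518/6512753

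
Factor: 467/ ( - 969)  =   - 3^( - 1)*17^( - 1)*19^( - 1 ) * 467^1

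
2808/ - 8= -351/1 = - 351.00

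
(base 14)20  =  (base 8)34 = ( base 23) 15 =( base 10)28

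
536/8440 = 67/1055 = 0.06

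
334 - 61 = 273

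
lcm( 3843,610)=38430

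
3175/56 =56+ 39/56 = 56.70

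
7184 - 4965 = 2219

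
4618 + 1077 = 5695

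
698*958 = 668684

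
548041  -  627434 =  - 79393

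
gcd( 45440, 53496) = 8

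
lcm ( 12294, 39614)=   356526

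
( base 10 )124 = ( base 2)1111100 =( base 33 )3p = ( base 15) 84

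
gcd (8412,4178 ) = 2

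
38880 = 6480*6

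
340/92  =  85/23  =  3.70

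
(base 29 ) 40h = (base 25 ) 5a6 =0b110100110101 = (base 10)3381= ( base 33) 33F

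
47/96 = 47/96 = 0.49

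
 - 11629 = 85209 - 96838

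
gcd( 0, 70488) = 70488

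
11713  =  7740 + 3973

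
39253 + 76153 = 115406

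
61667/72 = 856+35/72 = 856.49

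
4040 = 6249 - 2209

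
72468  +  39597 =112065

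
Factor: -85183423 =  - 13^1*269^1*24359^1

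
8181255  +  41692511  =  49873766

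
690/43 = 16 + 2/43=16.05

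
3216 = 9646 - 6430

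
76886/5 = 15377+1/5 = 15377.20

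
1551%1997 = 1551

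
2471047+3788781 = 6259828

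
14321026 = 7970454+6350572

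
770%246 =32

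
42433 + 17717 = 60150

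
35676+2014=37690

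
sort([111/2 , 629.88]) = [111/2,629.88] 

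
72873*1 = 72873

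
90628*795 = 72049260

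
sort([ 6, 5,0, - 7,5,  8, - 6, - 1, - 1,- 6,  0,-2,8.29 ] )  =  [-7, - 6,-6,-2, - 1, -1, 0, 0,5,5 , 6,8, 8.29] 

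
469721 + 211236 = 680957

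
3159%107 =56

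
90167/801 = 112 + 455/801 = 112.57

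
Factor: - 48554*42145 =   -  2046308330 = - 2^1*5^1*11^1 *2207^1*8429^1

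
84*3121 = 262164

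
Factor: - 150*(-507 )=2^1 * 3^2*5^2*13^2 = 76050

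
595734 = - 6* ( - 99289)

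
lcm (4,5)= 20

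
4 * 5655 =22620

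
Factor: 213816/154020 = 2^1*5^( - 1 )*17^ ( - 1)*59^1 = 118/85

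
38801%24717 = 14084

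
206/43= 206/43= 4.79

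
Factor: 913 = 11^1*83^1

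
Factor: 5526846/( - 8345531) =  - 2^1*3^3*13^1*557^( - 1) * 7873^1*14983^( - 1 ) 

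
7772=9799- 2027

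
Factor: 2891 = 7^2 * 59^1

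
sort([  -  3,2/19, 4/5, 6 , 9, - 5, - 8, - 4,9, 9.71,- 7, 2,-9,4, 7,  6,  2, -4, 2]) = [ - 9 ,-8,-7,- 5,-4, - 4, - 3, 2/19, 4/5,2, 2 , 2,4, 6, 6, 7, 9,9, 9.71] 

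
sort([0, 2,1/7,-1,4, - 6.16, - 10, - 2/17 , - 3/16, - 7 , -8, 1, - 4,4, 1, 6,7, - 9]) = [ - 10,-9, - 8, - 7, - 6.16,-4, - 1, - 3/16, - 2/17, 0, 1/7,1, 1, 2 , 4, 4,6, 7 ] 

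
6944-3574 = 3370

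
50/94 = 25/47= 0.53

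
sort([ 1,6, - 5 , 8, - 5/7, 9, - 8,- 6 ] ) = [- 8,-6, - 5, - 5/7,1, 6  ,  8,9 ]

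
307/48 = 307/48 = 6.40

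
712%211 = 79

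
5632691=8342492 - 2709801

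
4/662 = 2/331  =  0.01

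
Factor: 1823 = 1823^1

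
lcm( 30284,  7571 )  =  30284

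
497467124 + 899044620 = 1396511744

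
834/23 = 36 + 6/23 =36.26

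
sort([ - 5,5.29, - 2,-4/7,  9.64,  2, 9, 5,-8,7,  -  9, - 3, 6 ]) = [-9 , - 8,- 5,-3 ,-2,-4/7, 2,5, 5.29,6, 7, 9,9.64]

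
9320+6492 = 15812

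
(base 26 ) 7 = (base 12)7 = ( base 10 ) 7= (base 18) 7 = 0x7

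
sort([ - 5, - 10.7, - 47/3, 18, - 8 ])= [ - 47/3, - 10.7, - 8, - 5, 18 ] 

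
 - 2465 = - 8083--5618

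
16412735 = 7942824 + 8469911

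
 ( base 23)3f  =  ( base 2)1010100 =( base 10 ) 84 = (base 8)124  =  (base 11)77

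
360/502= 180/251=0.72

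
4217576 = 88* 47927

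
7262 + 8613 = 15875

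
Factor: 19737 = 3^3*17^1*43^1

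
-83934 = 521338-605272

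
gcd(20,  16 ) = 4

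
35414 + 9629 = 45043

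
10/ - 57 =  -1 + 47/57 = -0.18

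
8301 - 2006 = 6295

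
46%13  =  7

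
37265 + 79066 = 116331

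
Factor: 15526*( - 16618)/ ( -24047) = 2^2*7^2 *139^( - 1)*173^ (- 1)*1109^1*1187^1 = 258011068/24047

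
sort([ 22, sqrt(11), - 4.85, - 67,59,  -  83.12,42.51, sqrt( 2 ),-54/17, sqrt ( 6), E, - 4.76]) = [-83.12, - 67,- 4.85, - 4.76, - 54/17, sqrt (2), sqrt( 6), E, sqrt(11) , 22,42.51,59]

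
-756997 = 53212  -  810209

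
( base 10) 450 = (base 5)3300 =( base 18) 170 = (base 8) 702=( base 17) 198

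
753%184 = 17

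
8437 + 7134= 15571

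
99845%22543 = 9673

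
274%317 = 274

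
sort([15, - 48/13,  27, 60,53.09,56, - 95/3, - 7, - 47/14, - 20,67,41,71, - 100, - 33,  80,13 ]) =[ - 100, - 33, - 95/3, - 20, - 7,-48/13, - 47/14, 13, 15,27,41 , 53.09, 56,60,67, 71,80 ]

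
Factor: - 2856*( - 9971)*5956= 2^5*3^1*7^1*13^2*17^1*59^1*1489^1 = 169610060256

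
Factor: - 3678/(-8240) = 2^ ( - 3) * 3^1  *5^( - 1 )*103^(  -  1) * 613^1 = 1839/4120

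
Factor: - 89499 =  - 3^1  *29833^1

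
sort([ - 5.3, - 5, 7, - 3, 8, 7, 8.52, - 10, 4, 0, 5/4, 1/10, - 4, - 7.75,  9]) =[-10,-7.75 , - 5.3, - 5 ,-4, - 3,0, 1/10, 5/4,4, 7, 7, 8, 8.52,9]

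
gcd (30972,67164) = 348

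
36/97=36/97 = 0.37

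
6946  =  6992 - 46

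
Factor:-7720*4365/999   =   - 3744200/111 = - 2^3* 3^( - 1)*5^2*37^ ( - 1 ) * 97^1*193^1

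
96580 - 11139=85441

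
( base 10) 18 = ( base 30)i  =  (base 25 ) I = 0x12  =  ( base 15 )13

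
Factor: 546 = 2^1 * 3^1*7^1*13^1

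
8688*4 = 34752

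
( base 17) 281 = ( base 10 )715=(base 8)1313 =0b1011001011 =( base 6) 3151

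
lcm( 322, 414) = 2898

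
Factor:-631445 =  - 5^1*  47^1 * 2687^1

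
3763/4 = 3763/4 = 940.75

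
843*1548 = 1304964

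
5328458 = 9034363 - 3705905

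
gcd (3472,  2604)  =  868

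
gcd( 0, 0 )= 0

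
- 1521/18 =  - 85 + 1/2 = - 84.50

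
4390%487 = 7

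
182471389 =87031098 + 95440291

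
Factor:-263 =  - 263^1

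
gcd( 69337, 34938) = 1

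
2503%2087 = 416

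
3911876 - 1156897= 2754979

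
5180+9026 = 14206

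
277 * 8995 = 2491615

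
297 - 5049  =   - 4752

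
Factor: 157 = 157^1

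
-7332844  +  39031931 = 31699087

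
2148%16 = 4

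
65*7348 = 477620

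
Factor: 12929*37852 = 2^2*7^1*1847^1*9463^1 = 489388508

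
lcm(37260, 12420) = 37260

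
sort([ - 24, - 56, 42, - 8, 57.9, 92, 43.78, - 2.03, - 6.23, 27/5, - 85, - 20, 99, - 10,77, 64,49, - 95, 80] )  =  [ - 95, - 85, - 56, - 24, - 20,-10,-8,-6.23, - 2.03, 27/5 , 42,43.78, 49, 57.9, 64, 77,80, 92,99 ] 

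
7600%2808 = 1984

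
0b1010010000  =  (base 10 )656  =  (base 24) 138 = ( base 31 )L5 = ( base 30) lq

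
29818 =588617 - 558799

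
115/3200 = 23/640 = 0.04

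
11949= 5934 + 6015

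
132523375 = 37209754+95313621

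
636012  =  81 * 7852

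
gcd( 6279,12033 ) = 21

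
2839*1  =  2839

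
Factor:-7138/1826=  - 43/11 =-  11^( - 1)*43^1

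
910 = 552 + 358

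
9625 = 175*55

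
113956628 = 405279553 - 291322925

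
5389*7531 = 40584559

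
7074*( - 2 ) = -14148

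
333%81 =9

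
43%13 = 4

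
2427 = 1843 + 584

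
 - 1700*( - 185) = 314500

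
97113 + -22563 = 74550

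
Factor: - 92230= -2^1*5^1 *23^1*401^1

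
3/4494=1/1498 = 0.00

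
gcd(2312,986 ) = 34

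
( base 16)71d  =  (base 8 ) 3435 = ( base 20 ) 4b1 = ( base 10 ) 1821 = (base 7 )5211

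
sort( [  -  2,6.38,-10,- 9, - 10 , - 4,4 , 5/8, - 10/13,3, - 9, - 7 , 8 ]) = [  -  10 , - 10, - 9, - 9 ,  -  7, - 4, - 2, - 10/13,5/8, 3,  4,6.38, 8 ] 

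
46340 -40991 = 5349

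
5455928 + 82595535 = 88051463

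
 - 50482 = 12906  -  63388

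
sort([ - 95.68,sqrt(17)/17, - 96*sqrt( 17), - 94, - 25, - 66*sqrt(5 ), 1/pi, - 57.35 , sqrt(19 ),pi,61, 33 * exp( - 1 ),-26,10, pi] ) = [ - 96*sqrt(17 ), - 66*sqrt(5 ), - 95.68, - 94,  -  57.35, - 26,-25, sqrt(17)/17, 1/pi,pi, pi,sqrt( 19),10,33 * exp( - 1),61]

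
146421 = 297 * 493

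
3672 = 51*72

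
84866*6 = 509196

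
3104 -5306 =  - 2202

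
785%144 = 65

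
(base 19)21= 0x27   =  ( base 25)1e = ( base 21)1I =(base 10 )39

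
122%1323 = 122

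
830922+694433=1525355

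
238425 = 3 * 79475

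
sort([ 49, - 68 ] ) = [-68, 49]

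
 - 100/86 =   -  50/43= - 1.16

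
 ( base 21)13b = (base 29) HM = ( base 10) 515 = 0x203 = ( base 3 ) 201002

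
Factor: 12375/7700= 45/28 = 2^( - 2 )*  3^2*5^1*7^ ( - 1 )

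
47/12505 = 47/12505= 0.00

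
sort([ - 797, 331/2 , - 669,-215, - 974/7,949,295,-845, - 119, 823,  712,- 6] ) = [ - 845 , - 797, - 669, - 215, - 974/7, - 119,  -  6, 331/2, 295, 712 , 823 , 949] 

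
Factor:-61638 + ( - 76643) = -138281 = - 11^1 * 13^1*967^1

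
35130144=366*95984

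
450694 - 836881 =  -386187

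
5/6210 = 1/1242 = 0.00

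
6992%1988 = 1028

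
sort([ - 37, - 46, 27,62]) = [ - 46, - 37, 27, 62] 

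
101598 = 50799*2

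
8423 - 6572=1851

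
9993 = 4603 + 5390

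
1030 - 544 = 486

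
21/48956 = 21/48956 = 0.00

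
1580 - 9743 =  -8163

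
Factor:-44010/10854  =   - 815/201 = - 3^(-1 ) *5^1*67^(-1)*163^1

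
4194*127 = 532638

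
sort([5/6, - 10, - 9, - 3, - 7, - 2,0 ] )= [ - 10 ,-9, - 7, - 3, - 2,0,5/6 ] 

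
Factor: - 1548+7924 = 2^3*797^1=6376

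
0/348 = 0 = 0.00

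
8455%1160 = 335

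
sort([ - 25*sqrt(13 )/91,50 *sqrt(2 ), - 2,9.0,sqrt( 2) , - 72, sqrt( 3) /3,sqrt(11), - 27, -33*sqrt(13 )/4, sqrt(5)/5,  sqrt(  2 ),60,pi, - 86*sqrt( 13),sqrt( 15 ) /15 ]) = [-86*sqrt( 13) ,-72,-33*sqrt(13 )/4, - 27, - 2, - 25*sqrt( 13 )/91,  sqrt( 15 ) /15,sqrt(5 )/5, sqrt(3 )/3,sqrt(2),sqrt(2 ) , pi,sqrt(11),9.0,60,50 * sqrt(2)] 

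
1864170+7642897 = 9507067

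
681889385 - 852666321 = -170776936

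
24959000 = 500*49918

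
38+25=63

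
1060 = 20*53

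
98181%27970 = 14271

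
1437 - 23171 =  - 21734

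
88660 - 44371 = 44289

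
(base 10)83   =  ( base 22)3h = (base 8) 123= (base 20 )43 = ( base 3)10002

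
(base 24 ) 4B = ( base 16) 6b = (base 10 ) 107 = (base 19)5c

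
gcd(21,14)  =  7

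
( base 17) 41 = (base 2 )1000101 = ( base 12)59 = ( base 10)69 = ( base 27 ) 2f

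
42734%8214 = 1664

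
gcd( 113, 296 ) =1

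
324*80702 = 26147448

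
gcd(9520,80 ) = 80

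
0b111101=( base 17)3a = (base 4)331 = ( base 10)61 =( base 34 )1R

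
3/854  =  3/854 =0.00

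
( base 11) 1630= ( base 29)2E2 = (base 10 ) 2090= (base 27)2nb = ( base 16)82A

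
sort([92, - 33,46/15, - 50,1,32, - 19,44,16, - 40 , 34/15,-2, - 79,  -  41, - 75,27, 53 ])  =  [  -  79, - 75,  -  50, - 41 , - 40,-33, - 19, - 2,1,34/15,46/15,16,27,32,44,53,92] 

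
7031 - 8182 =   -  1151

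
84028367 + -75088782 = 8939585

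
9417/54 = 3139/18  =  174.39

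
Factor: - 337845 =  - 3^1* 5^1*101^1*223^1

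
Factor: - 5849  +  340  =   - 5509 = - 7^1*  787^1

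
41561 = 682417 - 640856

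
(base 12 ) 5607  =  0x2527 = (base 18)1b67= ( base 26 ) E1L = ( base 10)9511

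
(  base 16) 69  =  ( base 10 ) 105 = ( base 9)126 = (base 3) 10220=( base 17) 63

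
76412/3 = 76412/3 = 25470.67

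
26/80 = 13/40 = 0.33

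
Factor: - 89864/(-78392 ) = 47/41 = 41^(-1)* 47^1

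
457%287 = 170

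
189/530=189/530 = 0.36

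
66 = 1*66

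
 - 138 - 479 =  - 617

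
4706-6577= -1871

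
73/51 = 73/51 =1.43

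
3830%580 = 350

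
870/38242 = 435/19121 = 0.02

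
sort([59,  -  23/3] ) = [ - 23/3,59 ] 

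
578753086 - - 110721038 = 689474124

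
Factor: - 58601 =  - 58601^1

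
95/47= 2 + 1/47 = 2.02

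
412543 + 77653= 490196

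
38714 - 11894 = 26820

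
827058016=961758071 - 134700055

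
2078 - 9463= -7385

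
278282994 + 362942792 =641225786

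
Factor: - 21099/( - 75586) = 2^(-1)*3^1*7^( - 1)*13^1*541^1*5399^(-1)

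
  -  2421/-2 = 1210 + 1/2 = 1210.50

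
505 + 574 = 1079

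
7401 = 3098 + 4303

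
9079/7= 1297 = 1297.00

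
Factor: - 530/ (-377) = 2^1*5^1*13^( - 1)*29^(-1)*53^1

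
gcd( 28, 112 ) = 28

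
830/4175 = 166/835= 0.20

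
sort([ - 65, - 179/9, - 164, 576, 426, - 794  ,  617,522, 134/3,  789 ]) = [ - 794,-164, - 65, - 179/9,134/3,426,522,576,617,  789 ] 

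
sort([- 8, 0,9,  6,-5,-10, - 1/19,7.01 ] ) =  [ - 10,-8, - 5, - 1/19, 0, 6, 7.01  ,  9]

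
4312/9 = 479 + 1/9  =  479.11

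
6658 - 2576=4082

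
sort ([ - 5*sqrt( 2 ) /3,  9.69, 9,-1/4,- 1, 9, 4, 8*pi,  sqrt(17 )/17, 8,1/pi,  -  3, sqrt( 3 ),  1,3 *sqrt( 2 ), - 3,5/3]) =[  -  3, - 3, -5*sqrt( 2) /3, - 1,-1/4,sqrt( 17 ) /17, 1/pi,  1,5/3, sqrt(3),4, 3 *sqrt(2),8,9,  9, 9.69,8*pi ]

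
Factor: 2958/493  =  6   =  2^1*3^1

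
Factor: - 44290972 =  - 2^2*11^1*1006613^1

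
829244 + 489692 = 1318936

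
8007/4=2001 + 3/4 = 2001.75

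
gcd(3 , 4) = 1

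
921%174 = 51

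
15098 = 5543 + 9555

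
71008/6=11834+2/3 = 11834.67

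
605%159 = 128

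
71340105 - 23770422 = 47569683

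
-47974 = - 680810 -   -  632836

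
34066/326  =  104 + 81/163= 104.50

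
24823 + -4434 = 20389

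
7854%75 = 54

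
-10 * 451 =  - 4510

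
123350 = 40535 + 82815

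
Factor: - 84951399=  - 3^1*13^3*12889^1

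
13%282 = 13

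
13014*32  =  416448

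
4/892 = 1/223 = 0.00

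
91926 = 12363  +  79563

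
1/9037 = 1/9037 = 0.00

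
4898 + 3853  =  8751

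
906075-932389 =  - 26314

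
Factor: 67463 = 11^1*6133^1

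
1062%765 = 297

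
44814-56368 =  - 11554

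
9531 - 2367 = 7164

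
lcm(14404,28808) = 28808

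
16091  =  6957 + 9134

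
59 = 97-38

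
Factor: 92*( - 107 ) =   -  2^2*23^1*107^1 = - 9844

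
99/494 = 99/494 = 0.20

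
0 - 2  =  -2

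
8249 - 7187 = 1062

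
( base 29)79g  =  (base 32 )60k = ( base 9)8408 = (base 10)6164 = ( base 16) 1814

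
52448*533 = 27954784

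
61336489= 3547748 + 57788741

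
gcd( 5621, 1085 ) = 7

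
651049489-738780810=-87731321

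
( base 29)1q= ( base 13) 43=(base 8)67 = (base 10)55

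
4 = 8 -4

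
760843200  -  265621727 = 495221473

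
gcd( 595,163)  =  1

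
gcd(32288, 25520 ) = 16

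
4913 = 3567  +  1346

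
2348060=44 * 53365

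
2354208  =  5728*411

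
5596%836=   580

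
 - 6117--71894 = 65777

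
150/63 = 2 + 8/21 = 2.38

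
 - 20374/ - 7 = 20374/7 = 2910.57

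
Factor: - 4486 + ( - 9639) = - 5^3*113^1 = - 14125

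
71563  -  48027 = 23536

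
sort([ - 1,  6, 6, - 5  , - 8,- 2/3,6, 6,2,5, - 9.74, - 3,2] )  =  [ - 9.74, - 8,  -  5, - 3, - 1, - 2/3,  2 , 2, 5, 6 , 6 , 6 , 6 ] 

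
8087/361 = 22 + 145/361 = 22.40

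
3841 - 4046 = -205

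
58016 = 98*592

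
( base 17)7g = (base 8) 207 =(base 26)55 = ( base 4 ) 2013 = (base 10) 135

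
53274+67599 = 120873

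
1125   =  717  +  408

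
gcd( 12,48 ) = 12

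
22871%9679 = 3513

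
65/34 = 1 + 31/34 = 1.91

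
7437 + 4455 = 11892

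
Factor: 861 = 3^1 * 7^1*41^1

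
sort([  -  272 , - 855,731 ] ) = [ - 855,-272,731] 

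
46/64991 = 46/64991 = 0.00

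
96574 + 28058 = 124632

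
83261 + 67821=151082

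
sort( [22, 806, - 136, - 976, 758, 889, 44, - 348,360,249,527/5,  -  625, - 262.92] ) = [ - 976 , - 625,- 348,-262.92, - 136,22,  44,527/5, 249,  360, 758, 806, 889 ]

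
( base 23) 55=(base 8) 170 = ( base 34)3i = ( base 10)120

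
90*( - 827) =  - 74430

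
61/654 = 61/654 = 0.09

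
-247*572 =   -  141284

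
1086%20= 6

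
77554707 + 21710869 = 99265576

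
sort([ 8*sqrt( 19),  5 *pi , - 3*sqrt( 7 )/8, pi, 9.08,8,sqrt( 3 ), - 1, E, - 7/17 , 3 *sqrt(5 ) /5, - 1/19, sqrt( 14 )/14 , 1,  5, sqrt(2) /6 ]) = [ - 1,- 3*sqrt(7 )/8 , - 7/17, - 1/19, sqrt( 2)/6, sqrt( 14 )/14, 1,3*sqrt( 5)/5, sqrt ( 3),E , pi,5, 8,9.08, 5*pi, 8 * sqrt( 19) ]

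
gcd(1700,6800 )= 1700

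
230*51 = 11730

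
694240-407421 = 286819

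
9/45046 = 9/45046=0.00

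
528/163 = 3+39/163= 3.24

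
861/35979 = 287/11993 = 0.02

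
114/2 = 57 = 57.00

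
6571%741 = 643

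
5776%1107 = 241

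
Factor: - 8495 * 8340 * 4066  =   - 288069187800 = - 2^3*3^1*5^2 * 19^1 * 107^1*139^1*1699^1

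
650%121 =45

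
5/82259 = 5/82259 = 0.00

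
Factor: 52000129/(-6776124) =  - 2^(-2)*3^(-1)*61^( - 1) * 727^1*9257^( - 1)*71527^1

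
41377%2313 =2056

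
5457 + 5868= 11325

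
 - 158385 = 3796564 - 3954949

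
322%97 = 31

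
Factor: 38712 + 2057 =59^1*691^1= 40769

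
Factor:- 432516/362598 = -2^1 * 7^1*19^1*223^( - 1) = -266/223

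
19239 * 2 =38478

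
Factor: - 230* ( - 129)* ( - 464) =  - 13766880 = - 2^5 * 3^1 * 5^1*23^1* 29^1*43^1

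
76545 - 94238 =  - 17693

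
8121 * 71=576591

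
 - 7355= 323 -7678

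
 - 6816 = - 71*96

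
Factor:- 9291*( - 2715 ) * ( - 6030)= - 152107141950= - 2^1 * 3^4*5^2*19^1*67^1*163^1*181^1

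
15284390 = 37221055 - 21936665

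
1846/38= 48 + 11/19 = 48.58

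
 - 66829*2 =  - 133658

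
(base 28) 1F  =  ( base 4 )223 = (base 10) 43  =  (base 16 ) 2b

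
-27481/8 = -27481/8 = -3435.12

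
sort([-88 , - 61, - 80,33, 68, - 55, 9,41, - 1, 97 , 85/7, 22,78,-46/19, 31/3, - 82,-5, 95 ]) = [ - 88, - 82 , - 80, - 61, - 55, - 5, - 46/19, - 1, 9,31/3,85/7,22, 33,41,68, 78,95, 97]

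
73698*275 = 20266950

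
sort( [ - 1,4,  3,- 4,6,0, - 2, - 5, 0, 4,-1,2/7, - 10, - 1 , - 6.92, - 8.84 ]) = [ - 10, - 8.84,  -  6.92,- 5, - 4, - 2, -1, - 1, -1, 0, 0 , 2/7,  3,4, 4,6]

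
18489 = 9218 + 9271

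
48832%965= 582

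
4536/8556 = 378/713=0.53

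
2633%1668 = 965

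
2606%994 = 618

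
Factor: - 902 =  - 2^1 * 11^1*41^1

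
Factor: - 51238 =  - 2^1*11^1*17^1 * 137^1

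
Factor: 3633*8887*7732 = 2^2*3^1*7^1*173^1*1933^1*8887^1=249638993772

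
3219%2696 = 523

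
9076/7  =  9076/7 = 1296.57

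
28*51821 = 1450988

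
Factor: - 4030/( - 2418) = 3^( - 1)*5^1 = 5/3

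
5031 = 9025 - 3994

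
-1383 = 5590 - 6973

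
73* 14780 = 1078940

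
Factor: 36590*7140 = 261252600 = 2^3*3^1*5^2*7^1 * 17^1 * 3659^1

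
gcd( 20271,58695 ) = 3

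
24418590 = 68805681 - 44387091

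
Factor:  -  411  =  -3^1 * 137^1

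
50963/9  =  50963/9 = 5662.56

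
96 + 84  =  180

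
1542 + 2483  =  4025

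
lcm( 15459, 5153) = 15459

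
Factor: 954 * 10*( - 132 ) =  - 2^4*3^3*5^1*11^1*53^1 = -  1259280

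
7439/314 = 7439/314=23.69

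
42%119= 42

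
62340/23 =62340/23 = 2710.43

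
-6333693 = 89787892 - 96121585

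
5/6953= 5/6953 = 0.00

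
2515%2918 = 2515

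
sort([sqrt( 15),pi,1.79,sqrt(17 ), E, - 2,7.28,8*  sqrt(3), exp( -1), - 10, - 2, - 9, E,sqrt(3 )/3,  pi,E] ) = [-10, - 9, - 2, - 2, exp(-1 ),  sqrt( 3) /3,1.79,E, E,E,pi,pi,sqrt(15 ),sqrt (17 ),7.28, 8*sqrt( 3)] 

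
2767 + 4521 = 7288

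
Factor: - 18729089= - 227^1*82507^1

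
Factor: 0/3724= 0 = 0^1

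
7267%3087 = 1093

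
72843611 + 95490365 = 168333976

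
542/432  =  271/216= 1.25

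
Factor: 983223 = 3^2*107^1*1021^1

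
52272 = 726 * 72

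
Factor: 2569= 7^1*367^1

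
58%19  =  1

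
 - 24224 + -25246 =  - 49470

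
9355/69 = 135 + 40/69 = 135.58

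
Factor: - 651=-3^1*7^1* 31^1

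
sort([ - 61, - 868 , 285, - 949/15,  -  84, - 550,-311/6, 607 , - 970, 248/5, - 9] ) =[  -  970, - 868, - 550, - 84, - 949/15, - 61, - 311/6 , - 9,248/5,285,607] 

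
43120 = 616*70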